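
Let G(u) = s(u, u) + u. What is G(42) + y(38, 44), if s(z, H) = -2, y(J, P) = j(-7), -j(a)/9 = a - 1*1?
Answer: 112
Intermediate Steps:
j(a) = 9 - 9*a (j(a) = -9*(a - 1*1) = -9*(a - 1) = -9*(-1 + a) = 9 - 9*a)
y(J, P) = 72 (y(J, P) = 9 - 9*(-7) = 9 + 63 = 72)
G(u) = -2 + u
G(42) + y(38, 44) = (-2 + 42) + 72 = 40 + 72 = 112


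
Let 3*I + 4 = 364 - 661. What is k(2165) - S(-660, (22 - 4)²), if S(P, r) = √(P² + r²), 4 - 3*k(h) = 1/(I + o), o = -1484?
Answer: 19015/14259 - 12*√3754 ≈ -733.91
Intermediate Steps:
I = -301/3 (I = -4/3 + (364 - 661)/3 = -4/3 + (⅓)*(-297) = -4/3 - 99 = -301/3 ≈ -100.33)
k(h) = 19015/14259 (k(h) = 4/3 - 1/(3*(-301/3 - 1484)) = 4/3 - 1/(3*(-4753/3)) = 4/3 - ⅓*(-3/4753) = 4/3 + 1/4753 = 19015/14259)
k(2165) - S(-660, (22 - 4)²) = 19015/14259 - √((-660)² + ((22 - 4)²)²) = 19015/14259 - √(435600 + (18²)²) = 19015/14259 - √(435600 + 324²) = 19015/14259 - √(435600 + 104976) = 19015/14259 - √540576 = 19015/14259 - 12*√3754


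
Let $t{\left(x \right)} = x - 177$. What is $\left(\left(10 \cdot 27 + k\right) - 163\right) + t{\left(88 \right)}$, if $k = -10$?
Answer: $8$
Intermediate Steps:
$t{\left(x \right)} = -177 + x$
$\left(\left(10 \cdot 27 + k\right) - 163\right) + t{\left(88 \right)} = \left(\left(10 \cdot 27 - 10\right) - 163\right) + \left(-177 + 88\right) = \left(\left(270 - 10\right) - 163\right) - 89 = \left(260 - 163\right) - 89 = 97 - 89 = 8$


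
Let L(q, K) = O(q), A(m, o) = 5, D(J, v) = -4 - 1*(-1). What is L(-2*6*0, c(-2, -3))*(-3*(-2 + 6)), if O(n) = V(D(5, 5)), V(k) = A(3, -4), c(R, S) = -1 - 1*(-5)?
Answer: -60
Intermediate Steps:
D(J, v) = -3 (D(J, v) = -4 + 1 = -3)
c(R, S) = 4 (c(R, S) = -1 + 5 = 4)
V(k) = 5
O(n) = 5
L(q, K) = 5
L(-2*6*0, c(-2, -3))*(-3*(-2 + 6)) = 5*(-3*(-2 + 6)) = 5*(-3*4) = 5*(-12) = -60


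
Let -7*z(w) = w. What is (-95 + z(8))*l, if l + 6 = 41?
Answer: -3365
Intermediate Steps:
z(w) = -w/7
l = 35 (l = -6 + 41 = 35)
(-95 + z(8))*l = (-95 - ⅐*8)*35 = (-95 - 8/7)*35 = -673/7*35 = -3365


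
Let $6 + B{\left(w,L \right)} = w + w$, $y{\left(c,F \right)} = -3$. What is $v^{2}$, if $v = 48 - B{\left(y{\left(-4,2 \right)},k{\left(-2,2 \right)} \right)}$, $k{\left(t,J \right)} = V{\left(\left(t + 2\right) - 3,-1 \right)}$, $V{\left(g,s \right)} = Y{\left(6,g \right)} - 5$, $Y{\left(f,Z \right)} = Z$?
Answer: $3600$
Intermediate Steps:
$V{\left(g,s \right)} = -5 + g$ ($V{\left(g,s \right)} = g - 5 = -5 + g$)
$k{\left(t,J \right)} = -6 + t$ ($k{\left(t,J \right)} = -5 + \left(\left(t + 2\right) - 3\right) = -5 + \left(\left(2 + t\right) - 3\right) = -5 + \left(-1 + t\right) = -6 + t$)
$B{\left(w,L \right)} = -6 + 2 w$ ($B{\left(w,L \right)} = -6 + \left(w + w\right) = -6 + 2 w$)
$v = 60$ ($v = 48 - \left(-6 + 2 \left(-3\right)\right) = 48 - \left(-6 - 6\right) = 48 - -12 = 48 + 12 = 60$)
$v^{2} = 60^{2} = 3600$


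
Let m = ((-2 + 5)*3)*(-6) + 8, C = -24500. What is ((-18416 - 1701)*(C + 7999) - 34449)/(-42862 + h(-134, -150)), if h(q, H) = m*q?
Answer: -165958084/18349 ≈ -9044.5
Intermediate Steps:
m = -46 (m = (3*3)*(-6) + 8 = 9*(-6) + 8 = -54 + 8 = -46)
h(q, H) = -46*q
((-18416 - 1701)*(C + 7999) - 34449)/(-42862 + h(-134, -150)) = ((-18416 - 1701)*(-24500 + 7999) - 34449)/(-42862 - 46*(-134)) = (-20117*(-16501) - 34449)/(-42862 + 6164) = (331950617 - 34449)/(-36698) = 331916168*(-1/36698) = -165958084/18349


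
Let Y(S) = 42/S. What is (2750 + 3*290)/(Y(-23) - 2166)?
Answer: -4163/2493 ≈ -1.6699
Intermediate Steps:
(2750 + 3*290)/(Y(-23) - 2166) = (2750 + 3*290)/(42/(-23) - 2166) = (2750 + 870)/(42*(-1/23) - 2166) = 3620/(-42/23 - 2166) = 3620/(-49860/23) = 3620*(-23/49860) = -4163/2493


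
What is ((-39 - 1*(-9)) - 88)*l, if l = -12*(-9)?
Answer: -12744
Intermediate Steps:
l = 108
((-39 - 1*(-9)) - 88)*l = ((-39 - 1*(-9)) - 88)*108 = ((-39 + 9) - 88)*108 = (-30 - 88)*108 = -118*108 = -12744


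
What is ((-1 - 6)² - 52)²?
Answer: 9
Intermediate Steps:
((-1 - 6)² - 52)² = ((-7)² - 52)² = (49 - 52)² = (-3)² = 9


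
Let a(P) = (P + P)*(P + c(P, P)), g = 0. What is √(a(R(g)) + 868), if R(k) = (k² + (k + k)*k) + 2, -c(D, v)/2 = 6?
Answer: 6*√23 ≈ 28.775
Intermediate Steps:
c(D, v) = -12 (c(D, v) = -2*6 = -12)
R(k) = 2 + 3*k² (R(k) = (k² + (2*k)*k) + 2 = (k² + 2*k²) + 2 = 3*k² + 2 = 2 + 3*k²)
a(P) = 2*P*(-12 + P) (a(P) = (P + P)*(P - 12) = (2*P)*(-12 + P) = 2*P*(-12 + P))
√(a(R(g)) + 868) = √(2*(2 + 3*0²)*(-12 + (2 + 3*0²)) + 868) = √(2*(2 + 3*0)*(-12 + (2 + 3*0)) + 868) = √(2*(2 + 0)*(-12 + (2 + 0)) + 868) = √(2*2*(-12 + 2) + 868) = √(2*2*(-10) + 868) = √(-40 + 868) = √828 = 6*√23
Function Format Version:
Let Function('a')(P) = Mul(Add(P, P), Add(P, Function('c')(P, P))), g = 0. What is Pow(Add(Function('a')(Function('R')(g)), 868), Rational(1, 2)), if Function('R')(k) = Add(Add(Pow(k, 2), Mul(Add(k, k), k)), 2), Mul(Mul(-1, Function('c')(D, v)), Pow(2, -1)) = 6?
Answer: Mul(6, Pow(23, Rational(1, 2))) ≈ 28.775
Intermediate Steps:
Function('c')(D, v) = -12 (Function('c')(D, v) = Mul(-2, 6) = -12)
Function('R')(k) = Add(2, Mul(3, Pow(k, 2))) (Function('R')(k) = Add(Add(Pow(k, 2), Mul(Mul(2, k), k)), 2) = Add(Add(Pow(k, 2), Mul(2, Pow(k, 2))), 2) = Add(Mul(3, Pow(k, 2)), 2) = Add(2, Mul(3, Pow(k, 2))))
Function('a')(P) = Mul(2, P, Add(-12, P)) (Function('a')(P) = Mul(Add(P, P), Add(P, -12)) = Mul(Mul(2, P), Add(-12, P)) = Mul(2, P, Add(-12, P)))
Pow(Add(Function('a')(Function('R')(g)), 868), Rational(1, 2)) = Pow(Add(Mul(2, Add(2, Mul(3, Pow(0, 2))), Add(-12, Add(2, Mul(3, Pow(0, 2))))), 868), Rational(1, 2)) = Pow(Add(Mul(2, Add(2, Mul(3, 0)), Add(-12, Add(2, Mul(3, 0)))), 868), Rational(1, 2)) = Pow(Add(Mul(2, Add(2, 0), Add(-12, Add(2, 0))), 868), Rational(1, 2)) = Pow(Add(Mul(2, 2, Add(-12, 2)), 868), Rational(1, 2)) = Pow(Add(Mul(2, 2, -10), 868), Rational(1, 2)) = Pow(Add(-40, 868), Rational(1, 2)) = Pow(828, Rational(1, 2)) = Mul(6, Pow(23, Rational(1, 2)))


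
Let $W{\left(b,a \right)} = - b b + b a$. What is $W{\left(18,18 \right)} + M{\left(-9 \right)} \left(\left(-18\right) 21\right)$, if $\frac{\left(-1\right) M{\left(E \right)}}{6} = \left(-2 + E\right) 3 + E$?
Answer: $-95256$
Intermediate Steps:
$W{\left(b,a \right)} = - b^{2} + a b$
$M{\left(E \right)} = 36 - 24 E$ ($M{\left(E \right)} = - 6 \left(\left(-2 + E\right) 3 + E\right) = - 6 \left(\left(-6 + 3 E\right) + E\right) = - 6 \left(-6 + 4 E\right) = 36 - 24 E$)
$W{\left(18,18 \right)} + M{\left(-9 \right)} \left(\left(-18\right) 21\right) = 18 \left(18 - 18\right) + \left(36 - -216\right) \left(\left(-18\right) 21\right) = 18 \left(18 - 18\right) + \left(36 + 216\right) \left(-378\right) = 18 \cdot 0 + 252 \left(-378\right) = 0 - 95256 = -95256$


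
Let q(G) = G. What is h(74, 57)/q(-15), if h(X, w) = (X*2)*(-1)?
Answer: 148/15 ≈ 9.8667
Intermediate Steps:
h(X, w) = -2*X (h(X, w) = (2*X)*(-1) = -2*X)
h(74, 57)/q(-15) = -2*74/(-15) = -148*(-1/15) = 148/15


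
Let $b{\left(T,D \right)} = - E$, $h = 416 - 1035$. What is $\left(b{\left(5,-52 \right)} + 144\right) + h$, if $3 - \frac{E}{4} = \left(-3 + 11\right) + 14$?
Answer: $-399$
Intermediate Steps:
$h = -619$ ($h = 416 - 1035 = -619$)
$E = -76$ ($E = 12 - 4 \left(\left(-3 + 11\right) + 14\right) = 12 - 4 \left(8 + 14\right) = 12 - 88 = -76$)
$b{\left(T,D \right)} = 76$ ($b{\left(T,D \right)} = \left(-1\right) \left(-76\right) = 76$)
$\left(b{\left(5,-52 \right)} + 144\right) + h = \left(76 + 144\right) - 619 = 220 - 619 = -399$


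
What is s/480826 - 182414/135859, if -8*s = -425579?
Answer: -643856414351/522596316272 ≈ -1.2320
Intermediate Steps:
s = 425579/8 (s = -1/8*(-425579) = 425579/8 ≈ 53197.)
s/480826 - 182414/135859 = (425579/8)/480826 - 182414/135859 = (425579/8)*(1/480826) - 182414*1/135859 = 425579/3846608 - 182414/135859 = -643856414351/522596316272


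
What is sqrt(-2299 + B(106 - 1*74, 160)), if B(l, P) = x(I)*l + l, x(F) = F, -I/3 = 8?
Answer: I*sqrt(3035) ≈ 55.091*I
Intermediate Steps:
I = -24 (I = -3*8 = -24)
B(l, P) = -23*l (B(l, P) = -24*l + l = -23*l)
sqrt(-2299 + B(106 - 1*74, 160)) = sqrt(-2299 - 23*(106 - 1*74)) = sqrt(-2299 - 23*(106 - 74)) = sqrt(-2299 - 23*32) = sqrt(-2299 - 736) = sqrt(-3035) = I*sqrt(3035)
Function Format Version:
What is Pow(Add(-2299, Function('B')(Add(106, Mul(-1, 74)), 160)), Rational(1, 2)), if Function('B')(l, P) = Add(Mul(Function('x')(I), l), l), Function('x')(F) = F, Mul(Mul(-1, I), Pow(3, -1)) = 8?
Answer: Mul(I, Pow(3035, Rational(1, 2))) ≈ Mul(55.091, I)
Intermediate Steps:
I = -24 (I = Mul(-3, 8) = -24)
Function('B')(l, P) = Mul(-23, l) (Function('B')(l, P) = Add(Mul(-24, l), l) = Mul(-23, l))
Pow(Add(-2299, Function('B')(Add(106, Mul(-1, 74)), 160)), Rational(1, 2)) = Pow(Add(-2299, Mul(-23, Add(106, Mul(-1, 74)))), Rational(1, 2)) = Pow(Add(-2299, Mul(-23, Add(106, -74))), Rational(1, 2)) = Pow(Add(-2299, Mul(-23, 32)), Rational(1, 2)) = Pow(Add(-2299, -736), Rational(1, 2)) = Pow(-3035, Rational(1, 2)) = Mul(I, Pow(3035, Rational(1, 2)))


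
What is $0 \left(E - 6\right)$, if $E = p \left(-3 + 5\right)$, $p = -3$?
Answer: $0$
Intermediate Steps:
$E = -6$ ($E = - 3 \left(-3 + 5\right) = \left(-3\right) 2 = -6$)
$0 \left(E - 6\right) = 0 \left(-6 - 6\right) = 0 \left(-12\right) = 0$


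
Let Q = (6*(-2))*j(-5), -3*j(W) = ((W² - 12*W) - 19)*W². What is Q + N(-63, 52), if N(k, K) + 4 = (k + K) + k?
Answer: 6522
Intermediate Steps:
j(W) = -W²*(-19 + W² - 12*W)/3 (j(W) = -((W² - 12*W) - 19)*W²/3 = -(-19 + W² - 12*W)*W²/3 = -W²*(-19 + W² - 12*W)/3)
N(k, K) = -4 + K + 2*k (N(k, K) = -4 + ((k + K) + k) = -4 + ((K + k) + k) = -4 + (K + 2*k) = -4 + K + 2*k)
Q = 6600 (Q = (6*(-2))*((⅓)*(-5)²*(19 - 1*(-5)² + 12*(-5))) = -4*25*(19 - 1*25 - 60) = -4*25*(19 - 25 - 60) = -4*25*(-66) = -12*(-550) = 6600)
Q + N(-63, 52) = 6600 + (-4 + 52 + 2*(-63)) = 6600 + (-4 + 52 - 126) = 6600 - 78 = 6522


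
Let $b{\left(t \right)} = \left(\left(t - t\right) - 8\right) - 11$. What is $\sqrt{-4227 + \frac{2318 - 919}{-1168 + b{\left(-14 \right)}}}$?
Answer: $\frac{188 i \sqrt{168554}}{1187} \approx 65.024 i$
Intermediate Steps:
$b{\left(t \right)} = -19$ ($b{\left(t \right)} = \left(0 - 8\right) - 11 = -8 - 11 = -19$)
$\sqrt{-4227 + \frac{2318 - 919}{-1168 + b{\left(-14 \right)}}} = \sqrt{-4227 + \frac{2318 - 919}{-1168 - 19}} = \sqrt{-4227 + \frac{1399}{-1187}} = \sqrt{-4227 + 1399 \left(- \frac{1}{1187}\right)} = \sqrt{-4227 - \frac{1399}{1187}} = \sqrt{- \frac{5018848}{1187}} = \frac{188 i \sqrt{168554}}{1187}$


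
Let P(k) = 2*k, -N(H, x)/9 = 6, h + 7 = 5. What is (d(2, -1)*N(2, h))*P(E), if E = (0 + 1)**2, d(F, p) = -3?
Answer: 324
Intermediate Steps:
h = -2 (h = -7 + 5 = -2)
N(H, x) = -54 (N(H, x) = -9*6 = -54)
E = 1 (E = 1**2 = 1)
(d(2, -1)*N(2, h))*P(E) = (-3*(-54))*(2*1) = 162*2 = 324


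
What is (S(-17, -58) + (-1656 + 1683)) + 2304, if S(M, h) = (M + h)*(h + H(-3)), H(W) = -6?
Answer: 7131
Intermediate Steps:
S(M, h) = (-6 + h)*(M + h) (S(M, h) = (M + h)*(h - 6) = (M + h)*(-6 + h) = (-6 + h)*(M + h))
(S(-17, -58) + (-1656 + 1683)) + 2304 = (((-58)² - 6*(-17) - 6*(-58) - 17*(-58)) + (-1656 + 1683)) + 2304 = ((3364 + 102 + 348 + 986) + 27) + 2304 = (4800 + 27) + 2304 = 4827 + 2304 = 7131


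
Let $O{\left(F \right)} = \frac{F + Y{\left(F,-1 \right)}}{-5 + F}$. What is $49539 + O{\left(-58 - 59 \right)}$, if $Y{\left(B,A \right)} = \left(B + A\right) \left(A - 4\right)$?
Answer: $\frac{6043285}{122} \approx 49535.0$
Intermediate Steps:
$Y{\left(B,A \right)} = \left(-4 + A\right) \left(A + B\right)$ ($Y{\left(B,A \right)} = \left(A + B\right) \left(-4 + A\right) = \left(-4 + A\right) \left(A + B\right)$)
$O{\left(F \right)} = \frac{5 - 4 F}{-5 + F}$ ($O{\left(F \right)} = \frac{F - \left(-4 - 1 + 5 F\right)}{-5 + F} = \frac{F + \left(1 + 4 - 4 F - F\right)}{-5 + F} = \frac{F - \left(-5 + 5 F\right)}{-5 + F} = \frac{5 - 4 F}{-5 + F}$)
$49539 + O{\left(-58 - 59 \right)} = 49539 + \frac{5 - 4 \left(-58 - 59\right)}{-5 - 117} = 49539 + \frac{5 - -468}{-5 - 117} = 49539 + \frac{5 + 468}{-122} = 49539 - \frac{473}{122} = \frac{6043285}{122}$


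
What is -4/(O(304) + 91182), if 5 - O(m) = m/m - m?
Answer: -2/45745 ≈ -4.3721e-5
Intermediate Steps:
O(m) = 4 + m (O(m) = 5 - (m/m - m) = 5 - (1 - m) = 5 + (-1 + m) = 4 + m)
-4/(O(304) + 91182) = -4/((4 + 304) + 91182) = -4/(308 + 91182) = -4/91490 = (1/91490)*(-4) = -2/45745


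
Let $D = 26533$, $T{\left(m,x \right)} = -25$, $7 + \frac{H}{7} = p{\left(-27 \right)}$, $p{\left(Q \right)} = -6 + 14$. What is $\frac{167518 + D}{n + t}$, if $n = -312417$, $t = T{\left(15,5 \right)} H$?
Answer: $- \frac{194051}{312592} \approx -0.62078$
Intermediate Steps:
$p{\left(Q \right)} = 8$
$H = 7$ ($H = -49 + 7 \cdot 8 = -49 + 56 = 7$)
$t = -175$ ($t = \left(-25\right) 7 = -175$)
$\frac{167518 + D}{n + t} = \frac{167518 + 26533}{-312417 - 175} = \frac{194051}{-312592} = 194051 \left(- \frac{1}{312592}\right) = - \frac{194051}{312592}$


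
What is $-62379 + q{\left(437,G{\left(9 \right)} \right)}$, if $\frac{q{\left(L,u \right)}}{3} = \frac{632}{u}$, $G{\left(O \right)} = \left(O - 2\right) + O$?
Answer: $- \frac{124521}{2} \approx -62261.0$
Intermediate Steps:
$G{\left(O \right)} = -2 + 2 O$ ($G{\left(O \right)} = \left(-2 + O\right) + O = -2 + 2 O$)
$q{\left(L,u \right)} = \frac{1896}{u}$ ($q{\left(L,u \right)} = 3 \frac{632}{u} = \frac{1896}{u}$)
$-62379 + q{\left(437,G{\left(9 \right)} \right)} = -62379 + \frac{1896}{-2 + 2 \cdot 9} = -62379 + \frac{1896}{-2 + 18} = -62379 + \frac{1896}{16} = -62379 + 1896 \cdot \frac{1}{16} = -62379 + \frac{237}{2} = - \frac{124521}{2}$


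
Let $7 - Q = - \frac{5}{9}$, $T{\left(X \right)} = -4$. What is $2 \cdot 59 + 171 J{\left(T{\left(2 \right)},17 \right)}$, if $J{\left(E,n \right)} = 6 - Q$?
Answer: $-148$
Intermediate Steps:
$Q = \frac{68}{9}$ ($Q = 7 - - \frac{5}{9} = 7 + \frac{5}{9} = \frac{68}{9} \approx 7.5556$)
$J{\left(E,n \right)} = - \frac{14}{9}$ ($J{\left(E,n \right)} = 6 - \frac{68}{9} = - \frac{14}{9}$)
$2 \cdot 59 + 171 J{\left(T{\left(2 \right)},17 \right)} = 2 \cdot 59 + 171 \left(- \frac{14}{9}\right) = 118 - 266 = -148$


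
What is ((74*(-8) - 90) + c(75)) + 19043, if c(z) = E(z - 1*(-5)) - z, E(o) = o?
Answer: 18366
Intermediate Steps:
c(z) = 5 (c(z) = (z - 1*(-5)) - z = (z + 5) - z = (5 + z) - z = 5)
((74*(-8) - 90) + c(75)) + 19043 = ((74*(-8) - 90) + 5) + 19043 = ((-592 - 90) + 5) + 19043 = (-682 + 5) + 19043 = -677 + 19043 = 18366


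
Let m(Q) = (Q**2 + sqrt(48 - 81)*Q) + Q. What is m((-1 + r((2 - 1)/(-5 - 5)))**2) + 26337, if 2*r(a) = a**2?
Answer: 42142352279201/1600000000 + 39601*I*sqrt(33)/40000 ≈ 26339.0 + 5.6873*I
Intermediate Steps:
r(a) = a**2/2
m(Q) = Q + Q**2 + I*Q*sqrt(33) (m(Q) = (Q**2 + sqrt(-33)*Q) + Q = (Q**2 + (I*sqrt(33))*Q) + Q = (Q**2 + I*Q*sqrt(33)) + Q = Q + Q**2 + I*Q*sqrt(33))
m((-1 + r((2 - 1)/(-5 - 5)))**2) + 26337 = (-1 + ((2 - 1)/(-5 - 5))**2/2)**2*(1 + (-1 + ((2 - 1)/(-5 - 5))**2/2)**2 + I*sqrt(33)) + 26337 = (-1 + (1/(-10))**2/2)**2*(1 + (-1 + (1/(-10))**2/2)**2 + I*sqrt(33)) + 26337 = (-1 + (1*(-1/10))**2/2)**2*(1 + (-1 + (1*(-1/10))**2/2)**2 + I*sqrt(33)) + 26337 = (-1 + (-1/10)**2/2)**2*(1 + (-1 + (-1/10)**2/2)**2 + I*sqrt(33)) + 26337 = (-1 + (1/2)*(1/100))**2*(1 + (-1 + (1/2)*(1/100))**2 + I*sqrt(33)) + 26337 = (-1 + 1/200)**2*(1 + (-1 + 1/200)**2 + I*sqrt(33)) + 26337 = (-199/200)**2*(1 + (-199/200)**2 + I*sqrt(33)) + 26337 = 39601*(1 + 39601/40000 + I*sqrt(33))/40000 + 26337 = 39601*(79601/40000 + I*sqrt(33))/40000 + 26337 = (3152279201/1600000000 + 39601*I*sqrt(33)/40000) + 26337 = 42142352279201/1600000000 + 39601*I*sqrt(33)/40000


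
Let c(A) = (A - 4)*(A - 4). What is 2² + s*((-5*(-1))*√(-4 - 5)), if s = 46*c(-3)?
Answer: 4 + 33810*I ≈ 4.0 + 33810.0*I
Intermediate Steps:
c(A) = (-4 + A)² (c(A) = (-4 + A)*(-4 + A) = (-4 + A)²)
s = 2254 (s = 46*(-4 - 3)² = 46*(-7)² = 46*49 = 2254)
2² + s*((-5*(-1))*√(-4 - 5)) = 2² + 2254*((-5*(-1))*√(-4 - 5)) = 4 + 2254*(5*√(-9)) = 4 + 2254*(5*(3*I)) = 4 + 2254*(15*I) = 4 + 33810*I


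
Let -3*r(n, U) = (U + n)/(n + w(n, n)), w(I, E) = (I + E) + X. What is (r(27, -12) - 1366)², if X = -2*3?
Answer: 419881081/225 ≈ 1.8661e+6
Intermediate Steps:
X = -6
w(I, E) = -6 + E + I (w(I, E) = (I + E) - 6 = (E + I) - 6 = -6 + E + I)
r(n, U) = -(U + n)/(3*(-6 + 3*n)) (r(n, U) = -(U + n)/(3*(n + (-6 + n + n))) = -(U + n)/(3*(n + (-6 + 2*n))) = -(U + n)/(3*(-6 + 3*n)))
(r(27, -12) - 1366)² = ((-1*(-12) - 1*27)/(9*(-2 + 27)) - 1366)² = ((⅑)*(12 - 27)/25 - 1366)² = ((⅑)*(1/25)*(-15) - 1366)² = (-1/15 - 1366)² = (-20491/15)² = 419881081/225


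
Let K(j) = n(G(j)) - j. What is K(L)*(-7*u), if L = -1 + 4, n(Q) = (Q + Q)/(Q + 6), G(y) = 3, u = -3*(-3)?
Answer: 147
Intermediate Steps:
u = 9
n(Q) = 2*Q/(6 + Q) (n(Q) = (2*Q)/(6 + Q) = 2*Q/(6 + Q))
L = 3
K(j) = ⅔ - j (K(j) = 2*3/(6 + 3) - j = 2*3/9 - j = 2*3*(⅑) - j = ⅔ - j)
K(L)*(-7*u) = (⅔ - 1*3)*(-7*9) = (⅔ - 3)*(-63) = -7/3*(-63) = 147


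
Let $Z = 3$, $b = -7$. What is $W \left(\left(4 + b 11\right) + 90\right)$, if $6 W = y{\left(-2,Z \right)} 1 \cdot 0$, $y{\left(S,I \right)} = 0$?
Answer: $0$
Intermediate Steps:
$W = 0$ ($W = \frac{0 \cdot 1 \cdot 0}{6} = \frac{0 \cdot 0}{6} = \frac{1}{6} \cdot 0 = 0$)
$W \left(\left(4 + b 11\right) + 90\right) = 0 \left(\left(4 - 77\right) + 90\right) = 0 \left(-73 + 90\right) = 0 \cdot 17 = 0$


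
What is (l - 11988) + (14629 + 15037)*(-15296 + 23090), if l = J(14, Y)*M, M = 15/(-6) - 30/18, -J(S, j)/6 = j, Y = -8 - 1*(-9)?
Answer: 231204841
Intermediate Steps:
Y = 1 (Y = -8 + 9 = 1)
J(S, j) = -6*j
M = -25/6 (M = 15*(-⅙) - 30*1/18 = -5/2 - 5/3 = -25/6 ≈ -4.1667)
l = 25 (l = -6*1*(-25/6) = -6*(-25/6) = 25)
(l - 11988) + (14629 + 15037)*(-15296 + 23090) = (25 - 11988) + (14629 + 15037)*(-15296 + 23090) = -11963 + 29666*7794 = -11963 + 231216804 = 231204841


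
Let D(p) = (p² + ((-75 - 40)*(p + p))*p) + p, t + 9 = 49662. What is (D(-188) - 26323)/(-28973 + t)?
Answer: -8120287/20680 ≈ -392.66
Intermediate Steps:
t = 49653 (t = -9 + 49662 = 49653)
D(p) = p - 229*p² (D(p) = (p² + (-230*p)*p) + p = (p² - 230*p²) + p = -229*p² + p = p - 229*p²)
(D(-188) - 26323)/(-28973 + t) = (-188*(1 - 229*(-188)) - 26323)/(-28973 + 49653) = (-188*(1 + 43052) - 26323)/20680 = (-188*43053 - 26323)*(1/20680) = (-8093964 - 26323)*(1/20680) = -8120287*1/20680 = -8120287/20680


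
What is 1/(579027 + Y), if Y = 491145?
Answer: 1/1070172 ≈ 9.3443e-7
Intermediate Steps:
1/(579027 + Y) = 1/(579027 + 491145) = 1/1070172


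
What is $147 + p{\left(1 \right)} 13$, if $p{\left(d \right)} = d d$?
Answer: $160$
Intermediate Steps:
$p{\left(d \right)} = d^{2}$
$147 + p{\left(1 \right)} 13 = 147 + 1^{2} \cdot 13 = 147 + 1 \cdot 13 = 147 + 13 = 160$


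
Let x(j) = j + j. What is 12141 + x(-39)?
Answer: 12063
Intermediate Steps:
x(j) = 2*j
12141 + x(-39) = 12141 + 2*(-39) = 12141 - 78 = 12063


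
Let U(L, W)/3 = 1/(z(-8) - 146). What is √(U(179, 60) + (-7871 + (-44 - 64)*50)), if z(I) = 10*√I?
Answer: √2*√((-1937569 + 265420*I*√2)/(73 - 10*I*√2))/2 ≈ 1.6652e-5 - 115.2*I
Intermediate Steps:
U(L, W) = 3/(-146 + 20*I*√2) (U(L, W) = 3/(10*√(-8) - 146) = 3/(10*(2*I*√2) - 146) = 3/(20*I*√2 - 146) = 3/(-146 + 20*I*√2))
√(U(179, 60) + (-7871 + (-44 - 64)*50)) = √((-73/3686 - 5*I*√2/1843) + (-7871 + (-44 - 64)*50)) = √((-73/3686 - 5*I*√2/1843) + (-7871 - 108*50)) = √((-73/3686 - 5*I*√2/1843) + (-7871 - 5400)) = √((-73/3686 - 5*I*√2/1843) - 13271) = √(-48916979/3686 - 5*I*√2/1843)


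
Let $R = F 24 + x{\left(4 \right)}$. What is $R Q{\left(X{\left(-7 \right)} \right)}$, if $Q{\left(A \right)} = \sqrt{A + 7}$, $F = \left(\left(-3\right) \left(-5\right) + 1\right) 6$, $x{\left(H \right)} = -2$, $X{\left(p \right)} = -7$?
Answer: $0$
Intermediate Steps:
$F = 96$ ($F = \left(15 + 1\right) 6 = 16 \cdot 6 = 96$)
$Q{\left(A \right)} = \sqrt{7 + A}$
$R = 2302$ ($R = 96 \cdot 24 - 2 = 2304 - 2 = 2302$)
$R Q{\left(X{\left(-7 \right)} \right)} = 2302 \sqrt{7 - 7} = 2302 \sqrt{0} = 2302 \cdot 0 = 0$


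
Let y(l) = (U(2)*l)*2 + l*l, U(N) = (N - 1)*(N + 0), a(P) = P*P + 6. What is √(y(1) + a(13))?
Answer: 6*√5 ≈ 13.416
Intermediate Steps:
a(P) = 6 + P² (a(P) = P² + 6 = 6 + P²)
U(N) = N*(-1 + N) (U(N) = (-1 + N)*N = N*(-1 + N))
y(l) = l² + 4*l (y(l) = ((2*(-1 + 2))*l)*2 + l*l = ((2*1)*l)*2 + l² = (2*l)*2 + l² = 4*l + l² = l² + 4*l)
√(y(1) + a(13)) = √(1*(4 + 1) + (6 + 13²)) = √(1*5 + (6 + 169)) = √(5 + 175) = √180 = 6*√5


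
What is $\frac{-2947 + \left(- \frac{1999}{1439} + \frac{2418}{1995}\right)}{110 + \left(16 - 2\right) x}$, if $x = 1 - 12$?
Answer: $\frac{1410128473}{21052570} \approx 66.981$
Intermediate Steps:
$x = -11$ ($x = 1 - 12 = -11$)
$\frac{-2947 + \left(- \frac{1999}{1439} + \frac{2418}{1995}\right)}{110 + \left(16 - 2\right) x} = \frac{-2947 + \left(- \frac{1999}{1439} + \frac{2418}{1995}\right)}{110 + \left(16 - 2\right) \left(-11\right)} = \frac{-2947 + \left(\left(-1999\right) \frac{1}{1439} + 2418 \cdot \frac{1}{1995}\right)}{110 + 14 \left(-11\right)} = \frac{-2947 + \left(- \frac{1999}{1439} + \frac{806}{665}\right)}{110 - 154} = \frac{-2947 - \frac{169501}{956935}}{-44} = \left(- \frac{2820256946}{956935}\right) \left(- \frac{1}{44}\right) = \frac{1410128473}{21052570}$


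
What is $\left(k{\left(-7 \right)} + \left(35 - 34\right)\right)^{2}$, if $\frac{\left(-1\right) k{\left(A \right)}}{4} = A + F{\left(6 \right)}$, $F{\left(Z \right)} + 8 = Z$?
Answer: $1369$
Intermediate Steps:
$F{\left(Z \right)} = -8 + Z$
$k{\left(A \right)} = 8 - 4 A$ ($k{\left(A \right)} = - 4 \left(A + \left(-8 + 6\right)\right) = - 4 \left(A - 2\right) = - 4 \left(-2 + A\right) = 8 - 4 A$)
$\left(k{\left(-7 \right)} + \left(35 - 34\right)\right)^{2} = \left(\left(8 - -28\right) + \left(35 - 34\right)\right)^{2} = \left(\left(8 + 28\right) + \left(35 - 34\right)\right)^{2} = \left(36 + 1\right)^{2} = 37^{2} = 1369$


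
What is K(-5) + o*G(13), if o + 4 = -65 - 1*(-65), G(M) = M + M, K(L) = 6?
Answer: -98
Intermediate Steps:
G(M) = 2*M
o = -4 (o = -4 + (-65 - 1*(-65)) = -4 + (-65 + 65) = -4 + 0 = -4)
K(-5) + o*G(13) = 6 - 8*13 = 6 - 4*26 = 6 - 104 = -98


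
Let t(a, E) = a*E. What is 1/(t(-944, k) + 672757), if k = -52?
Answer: 1/721845 ≈ 1.3853e-6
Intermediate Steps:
t(a, E) = E*a
1/(t(-944, k) + 672757) = 1/(-52*(-944) + 672757) = 1/(49088 + 672757) = 1/721845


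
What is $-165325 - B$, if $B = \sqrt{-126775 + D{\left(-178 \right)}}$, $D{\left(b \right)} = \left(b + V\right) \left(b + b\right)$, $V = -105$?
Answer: $-165325 - i \sqrt{26027} \approx -1.6533 \cdot 10^{5} - 161.33 i$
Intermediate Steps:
$D{\left(b \right)} = 2 b \left(-105 + b\right)$ ($D{\left(b \right)} = \left(b - 105\right) \left(b + b\right) = \left(-105 + b\right) 2 b = 2 b \left(-105 + b\right)$)
$B = i \sqrt{26027}$ ($B = \sqrt{-126775 + 2 \left(-178\right) \left(-105 - 178\right)} = \sqrt{-126775 + 2 \left(-178\right) \left(-283\right)} = \sqrt{-126775 + 100748} = \sqrt{-26027} = i \sqrt{26027} \approx 161.33 i$)
$-165325 - B = -165325 - i \sqrt{26027}$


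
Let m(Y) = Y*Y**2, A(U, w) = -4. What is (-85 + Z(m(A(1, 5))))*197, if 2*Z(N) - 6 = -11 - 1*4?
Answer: -35263/2 ≈ -17632.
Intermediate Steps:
m(Y) = Y**3
Z(N) = -9/2 (Z(N) = 3 + (-11 - 1*4)/2 = 3 + (-11 - 4)/2 = 3 + (1/2)*(-15) = 3 - 15/2 = -9/2)
(-85 + Z(m(A(1, 5))))*197 = (-85 - 9/2)*197 = -179/2*197 = -35263/2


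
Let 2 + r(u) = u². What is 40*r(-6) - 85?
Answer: 1275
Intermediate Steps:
r(u) = -2 + u²
40*r(-6) - 85 = 40*(-2 + (-6)²) - 85 = 40*(-2 + 36) - 85 = 40*34 - 85 = 1360 - 85 = 1275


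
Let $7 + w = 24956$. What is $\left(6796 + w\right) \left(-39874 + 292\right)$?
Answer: $-1256530590$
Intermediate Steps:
$w = 24949$ ($w = -7 + 24956 = 24949$)
$\left(6796 + w\right) \left(-39874 + 292\right) = \left(6796 + 24949\right) \left(-39874 + 292\right) = 31745 \left(-39582\right) = -1256530590$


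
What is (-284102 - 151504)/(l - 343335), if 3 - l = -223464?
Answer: 72601/19978 ≈ 3.6340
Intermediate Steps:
l = 223467 (l = 3 - 1*(-223464) = 3 + 223464 = 223467)
(-284102 - 151504)/(l - 343335) = (-284102 - 151504)/(223467 - 343335) = -435606/(-119868) = -435606*(-1/119868) = 72601/19978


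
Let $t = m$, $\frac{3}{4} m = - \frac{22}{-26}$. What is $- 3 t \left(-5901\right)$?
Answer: $\frac{259644}{13} \approx 19973.0$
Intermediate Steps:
$m = \frac{44}{39}$ ($m = \frac{4 \left(- \frac{22}{-26}\right)}{3} = \frac{4 \left(\left(-22\right) \left(- \frac{1}{26}\right)\right)}{3} = \frac{4}{3} \cdot \frac{11}{13} = \frac{44}{39} \approx 1.1282$)
$t = \frac{44}{39} \approx 1.1282$
$- 3 t \left(-5901\right) = \left(-3\right) \frac{44}{39} \left(-5901\right) = \left(- \frac{44}{13}\right) \left(-5901\right) = \frac{259644}{13}$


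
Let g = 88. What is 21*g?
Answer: 1848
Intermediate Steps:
21*g = 21*88 = 1848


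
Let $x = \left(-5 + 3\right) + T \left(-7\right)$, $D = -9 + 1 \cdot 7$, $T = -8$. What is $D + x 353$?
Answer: $19060$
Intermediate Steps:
$D = -2$ ($D = -9 + 7 = -2$)
$x = 54$ ($x = \left(-5 + 3\right) - -56 = -2 + 56 = 54$)
$D + x 353 = -2 + 54 \cdot 353 = -2 + 19062 = 19060$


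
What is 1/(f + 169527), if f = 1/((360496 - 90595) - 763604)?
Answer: 493703/83695988480 ≈ 5.8988e-6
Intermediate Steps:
f = -1/493703 (f = 1/(269901 - 763604) = 1/(-493703) = -1/493703 ≈ -2.0255e-6)
1/(f + 169527) = 1/(-1/493703 + 169527) = 1/(83695988480/493703) = 493703/83695988480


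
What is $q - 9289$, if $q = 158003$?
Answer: $148714$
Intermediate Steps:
$q - 9289 = 158003 - 9289 = 148714$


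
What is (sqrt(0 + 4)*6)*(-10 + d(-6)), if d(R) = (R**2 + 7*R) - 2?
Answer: -216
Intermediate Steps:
d(R) = -2 + R**2 + 7*R
(sqrt(0 + 4)*6)*(-10 + d(-6)) = (sqrt(0 + 4)*6)*(-10 + (-2 + (-6)**2 + 7*(-6))) = (sqrt(4)*6)*(-10 + (-2 + 36 - 42)) = (2*6)*(-10 - 8) = 12*(-18) = -216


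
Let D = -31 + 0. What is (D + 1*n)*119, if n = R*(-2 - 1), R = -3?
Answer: -2618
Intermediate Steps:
n = 9 (n = -3*(-2 - 1) = -3*(-3) = 9)
D = -31
(D + 1*n)*119 = (-31 + 1*9)*119 = (-31 + 9)*119 = -22*119 = -2618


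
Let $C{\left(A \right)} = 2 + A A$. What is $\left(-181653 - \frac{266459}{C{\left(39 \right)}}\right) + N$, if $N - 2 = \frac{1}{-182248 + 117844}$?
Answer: $- \frac{17834815706051}{98087292} \approx -1.8183 \cdot 10^{5}$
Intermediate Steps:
$C{\left(A \right)} = 2 + A^{2}$
$N = \frac{128807}{64404}$ ($N = 2 + \frac{1}{-182248 + 117844} = 2 + \frac{1}{-64404} = 2 - \frac{1}{64404} = \frac{128807}{64404} \approx 2.0$)
$\left(-181653 - \frac{266459}{C{\left(39 \right)}}\right) + N = \left(-181653 - \frac{266459}{2 + 39^{2}}\right) + \frac{128807}{64404} = \left(-181653 - \frac{266459}{2 + 1521}\right) + \frac{128807}{64404} = \left(-181653 - \frac{266459}{1523}\right) + \frac{128807}{64404} = - \frac{276923978}{1523} + \frac{128807}{64404} = - \frac{17834815706051}{98087292}$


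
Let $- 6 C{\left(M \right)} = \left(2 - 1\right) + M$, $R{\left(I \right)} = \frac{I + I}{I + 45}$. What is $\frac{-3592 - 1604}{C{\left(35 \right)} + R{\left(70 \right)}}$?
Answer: $\frac{59754}{55} \approx 1086.4$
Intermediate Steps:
$R{\left(I \right)} = \frac{2 I}{45 + I}$
$C{\left(M \right)} = - \frac{1}{6} - \frac{M}{6}$ ($C{\left(M \right)} = - \frac{\left(2 - 1\right) + M}{6} = - \frac{1 + M}{6} = - \frac{1}{6} - \frac{M}{6}$)
$\frac{-3592 - 1604}{C{\left(35 \right)} + R{\left(70 \right)}} = \frac{-3592 - 1604}{\left(- \frac{1}{6} - \frac{35}{6}\right) + 2 \cdot 70 \frac{1}{45 + 70}} = - \frac{5196}{\left(- \frac{1}{6} - \frac{35}{6}\right) + 2 \cdot 70 \cdot \frac{1}{115}} = - \frac{5196}{-6 + 2 \cdot 70 \cdot \frac{1}{115}} = - \frac{5196}{-6 + \frac{28}{23}} = - \frac{5196}{- \frac{110}{23}} = \left(-5196\right) \left(- \frac{23}{110}\right) = \frac{59754}{55}$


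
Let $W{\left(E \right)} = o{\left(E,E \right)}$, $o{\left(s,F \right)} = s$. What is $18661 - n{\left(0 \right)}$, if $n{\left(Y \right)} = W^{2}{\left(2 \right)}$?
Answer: $18657$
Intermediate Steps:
$W{\left(E \right)} = E$
$n{\left(Y \right)} = 4$ ($n{\left(Y \right)} = 2^{2} = 4$)
$18661 - n{\left(0 \right)} = 18661 - 4 = 18657$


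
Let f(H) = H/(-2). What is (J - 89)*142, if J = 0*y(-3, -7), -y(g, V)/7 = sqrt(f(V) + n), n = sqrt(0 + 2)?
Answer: -12638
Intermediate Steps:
f(H) = -H/2 (f(H) = H*(-1/2) = -H/2)
n = sqrt(2) ≈ 1.4142
y(g, V) = -7*sqrt(sqrt(2) - V/2) (y(g, V) = -7*sqrt(-V/2 + sqrt(2)) = -7*sqrt(sqrt(2) - V/2))
J = 0 (J = 0*(-7*sqrt(-2*(-7) + 4*sqrt(2))/2) = 0*(-7*sqrt(14 + 4*sqrt(2))/2) = 0)
(J - 89)*142 = (0 - 89)*142 = -89*142 = -12638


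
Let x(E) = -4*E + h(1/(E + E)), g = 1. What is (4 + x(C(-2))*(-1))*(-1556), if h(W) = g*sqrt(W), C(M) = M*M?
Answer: -31120 + 389*sqrt(2) ≈ -30570.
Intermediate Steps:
C(M) = M**2
h(W) = sqrt(W) (h(W) = 1*sqrt(W) = sqrt(W))
x(E) = -4*E + sqrt(2)*sqrt(1/E)/2 (x(E) = -4*E + sqrt(1/(E + E)) = -4*E + sqrt(1/(2*E)) = -4*E + sqrt(2)*sqrt(1/E)/2)
(4 + x(C(-2))*(-1))*(-1556) = (4 + (-4*(-2)**2 + sqrt(2)*sqrt(1/((-2)**2))/2)*(-1))*(-1556) = (4 + (-4*4 + sqrt(2)*sqrt(1/4)/2)*(-1))*(-1556) = (4 + (-16 + sqrt(2)*sqrt(1/4)/2)*(-1))*(-1556) = (4 + (-16 + (1/2)*sqrt(2)*(1/2))*(-1))*(-1556) = (4 + (-16 + sqrt(2)/4)*(-1))*(-1556) = (4 + (16 - sqrt(2)/4))*(-1556) = (20 - sqrt(2)/4)*(-1556) = -31120 + 389*sqrt(2)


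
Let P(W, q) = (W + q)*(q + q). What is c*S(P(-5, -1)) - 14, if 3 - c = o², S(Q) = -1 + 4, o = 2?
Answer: -17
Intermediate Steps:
P(W, q) = 2*q*(W + q) (P(W, q) = (W + q)*(2*q) = 2*q*(W + q))
S(Q) = 3
c = -1 (c = 3 - 1*2² = 3 - 1*4 = 3 - 4 = -1)
c*S(P(-5, -1)) - 14 = -1*3 - 14 = -3 - 14 = -17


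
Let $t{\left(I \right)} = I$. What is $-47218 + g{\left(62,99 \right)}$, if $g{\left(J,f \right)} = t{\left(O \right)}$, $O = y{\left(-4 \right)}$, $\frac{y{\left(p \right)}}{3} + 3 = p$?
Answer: $-47239$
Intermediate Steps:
$y{\left(p \right)} = -9 + 3 p$
$O = -21$ ($O = -9 + 3 \left(-4\right) = -9 - 12 = -21$)
$g{\left(J,f \right)} = -21$
$-47218 + g{\left(62,99 \right)} = -47218 - 21 = -47239$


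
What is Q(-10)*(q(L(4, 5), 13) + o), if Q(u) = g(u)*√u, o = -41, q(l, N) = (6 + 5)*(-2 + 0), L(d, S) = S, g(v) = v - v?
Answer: 0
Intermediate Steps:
g(v) = 0
q(l, N) = -22 (q(l, N) = 11*(-2) = -22)
Q(u) = 0 (Q(u) = 0*√u = 0)
Q(-10)*(q(L(4, 5), 13) + o) = 0*(-22 - 41) = 0*(-63) = 0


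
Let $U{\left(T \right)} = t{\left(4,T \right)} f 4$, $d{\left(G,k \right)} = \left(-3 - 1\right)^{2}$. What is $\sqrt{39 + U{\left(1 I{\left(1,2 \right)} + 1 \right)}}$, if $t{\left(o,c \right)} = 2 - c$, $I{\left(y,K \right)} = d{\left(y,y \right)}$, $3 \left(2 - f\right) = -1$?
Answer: $i \sqrt{101} \approx 10.05 i$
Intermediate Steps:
$d{\left(G,k \right)} = 16$ ($d{\left(G,k \right)} = \left(-4\right)^{2} = 16$)
$f = \frac{7}{3}$ ($f = 2 - - \frac{1}{3} = 2 + \frac{1}{3} = \frac{7}{3} \approx 2.3333$)
$I{\left(y,K \right)} = 16$
$U{\left(T \right)} = \frac{56}{3} - \frac{28 T}{3}$ ($U{\left(T \right)} = \left(2 - T\right) \frac{7}{3} \cdot 4 = \left(\frac{14}{3} - \frac{7 T}{3}\right) 4 = \frac{56}{3} - \frac{28 T}{3}$)
$\sqrt{39 + U{\left(1 I{\left(1,2 \right)} + 1 \right)}} = \sqrt{39 + \left(\frac{56}{3} - \frac{28 \left(1 \cdot 16 + 1\right)}{3}\right)} = \sqrt{39 + \left(\frac{56}{3} - \frac{28 \left(16 + 1\right)}{3}\right)} = \sqrt{39 + \left(\frac{56}{3} - \frac{476}{3}\right)} = \sqrt{39 - 140} = \sqrt{-101} = i \sqrt{101}$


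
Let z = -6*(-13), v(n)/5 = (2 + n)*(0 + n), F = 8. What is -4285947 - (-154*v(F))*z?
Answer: 518853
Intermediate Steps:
v(n) = 5*n*(2 + n) (v(n) = 5*((2 + n)*(0 + n)) = 5*((2 + n)*n) = 5*(n*(2 + n)) = 5*n*(2 + n))
z = 78
-4285947 - (-154*v(F))*z = -4285947 - (-770*8*(2 + 8))*78 = -4285947 - (-770*8*10)*78 = -4285947 - (-154*400)*78 = -4285947 - (-61600)*78 = -4285947 - 1*(-4804800) = -4285947 + 4804800 = 518853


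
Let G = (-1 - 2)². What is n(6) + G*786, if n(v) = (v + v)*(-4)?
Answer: 7026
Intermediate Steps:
n(v) = -8*v (n(v) = (2*v)*(-4) = -8*v)
G = 9 (G = (-3)² = 9)
n(6) + G*786 = -8*6 + 9*786 = -48 + 7074 = 7026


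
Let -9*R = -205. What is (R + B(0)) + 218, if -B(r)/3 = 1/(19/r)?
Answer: 2167/9 ≈ 240.78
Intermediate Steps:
R = 205/9 (R = -⅑*(-205) = 205/9 ≈ 22.778)
B(r) = -3*r/19
(R + B(0)) + 218 = (205/9 - 3/19*0) + 218 = (205/9 + 0) + 218 = 205/9 + 218 = 2167/9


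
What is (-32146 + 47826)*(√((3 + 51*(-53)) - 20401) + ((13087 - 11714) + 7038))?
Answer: 131884480 + 15680*I*√23101 ≈ 1.3188e+8 + 2.3832e+6*I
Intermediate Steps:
(-32146 + 47826)*(√((3 + 51*(-53)) - 20401) + ((13087 - 11714) + 7038)) = 15680*(√((3 - 2703) - 20401) + (1373 + 7038)) = 15680*(√(-2700 - 20401) + 8411) = 15680*(√(-23101) + 8411) = 15680*(I*√23101 + 8411) = 15680*(8411 + I*√23101) = 131884480 + 15680*I*√23101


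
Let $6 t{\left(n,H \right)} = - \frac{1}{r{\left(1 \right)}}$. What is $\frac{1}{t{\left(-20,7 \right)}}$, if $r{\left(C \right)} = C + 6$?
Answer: $-42$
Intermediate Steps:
$r{\left(C \right)} = 6 + C$
$t{\left(n,H \right)} = - \frac{1}{42}$ ($t{\left(n,H \right)} = \frac{\left(-1\right) \frac{1}{6 + 1}}{6} = \frac{\left(-1\right) \frac{1}{7}}{6} = \frac{1}{6} \left(- \frac{1}{7}\right) = - \frac{1}{42}$)
$\frac{1}{t{\left(-20,7 \right)}} = \frac{1}{- \frac{1}{42}} = -42$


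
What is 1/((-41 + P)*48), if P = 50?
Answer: 1/432 ≈ 0.0023148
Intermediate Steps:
1/((-41 + P)*48) = 1/((-41 + 50)*48) = 1/(9*48) = 1/432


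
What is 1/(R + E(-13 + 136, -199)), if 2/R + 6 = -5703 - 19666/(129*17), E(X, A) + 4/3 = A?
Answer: -37618509/7536254461 ≈ -0.0049917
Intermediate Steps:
E(X, A) = -4/3 + A
R = -4386/12539503 (R = 2/(-6 + (-5703 - 19666/(129*17))) = 2/(-6 + (-5703 - 19666/2193)) = 2/(-6 - 12526345/2193) = 2/(-12539503/2193) = 2*(-2193/12539503) = -4386/12539503 ≈ -0.00034977)
1/(R + E(-13 + 136, -199)) = 1/(-4386/12539503 + (-4/3 - 199)) = 1/(-4386/12539503 - 601/3) = 1/(-7536254461/37618509) = -37618509/7536254461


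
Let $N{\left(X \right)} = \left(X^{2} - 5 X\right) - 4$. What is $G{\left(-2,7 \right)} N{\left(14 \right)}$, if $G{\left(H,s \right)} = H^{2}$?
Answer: $488$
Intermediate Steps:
$N{\left(X \right)} = -4 + X^{2} - 5 X$
$G{\left(-2,7 \right)} N{\left(14 \right)} = \left(-2\right)^{2} \left(-4 + 14^{2} - 70\right) = 4 \left(-4 + 196 - 70\right) = 4 \cdot 122 = 488$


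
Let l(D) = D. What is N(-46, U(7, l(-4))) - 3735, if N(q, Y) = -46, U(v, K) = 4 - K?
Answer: -3781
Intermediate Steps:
N(-46, U(7, l(-4))) - 3735 = -46 - 3735 = -3781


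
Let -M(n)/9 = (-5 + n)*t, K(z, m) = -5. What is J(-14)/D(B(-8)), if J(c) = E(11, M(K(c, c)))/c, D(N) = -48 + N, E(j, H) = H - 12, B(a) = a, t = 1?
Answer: 39/392 ≈ 0.099490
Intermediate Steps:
M(n) = 45 - 9*n (M(n) = -9*(-5 + n) = 45 - 9*n)
E(j, H) = -12 + H
J(c) = 78/c (J(c) = (-12 + (45 - 9*(-5)))/c = (-12 + (45 + 45))/c = (-12 + 90)/c = 78/c)
J(-14)/D(B(-8)) = (78/(-14))/(-48 - 8) = (78*(-1/14))/(-56) = -39/7*(-1/56) = 39/392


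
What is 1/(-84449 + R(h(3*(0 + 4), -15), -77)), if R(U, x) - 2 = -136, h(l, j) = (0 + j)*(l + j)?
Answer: -1/84583 ≈ -1.1823e-5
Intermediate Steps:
h(l, j) = j*(j + l)
R(U, x) = -134 (R(U, x) = 2 - 136 = -134)
1/(-84449 + R(h(3*(0 + 4), -15), -77)) = 1/(-84449 - 134) = 1/(-84583) = -1/84583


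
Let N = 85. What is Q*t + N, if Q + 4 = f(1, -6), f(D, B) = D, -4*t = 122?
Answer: 353/2 ≈ 176.50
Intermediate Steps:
t = -61/2 (t = -¼*122 = -61/2 ≈ -30.500)
Q = -3 (Q = -4 + 1 = -3)
Q*t + N = -3*(-61/2) + 85 = 183/2 + 85 = 353/2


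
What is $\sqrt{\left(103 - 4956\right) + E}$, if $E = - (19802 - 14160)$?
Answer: $i \sqrt{10495} \approx 102.45 i$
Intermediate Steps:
$E = -5642$ ($E = \left(-1\right) 5642 = -5642$)
$\sqrt{\left(103 - 4956\right) + E} = \sqrt{\left(103 - 4956\right) - 5642} = \sqrt{-4853 - 5642} = \sqrt{-10495} = i \sqrt{10495}$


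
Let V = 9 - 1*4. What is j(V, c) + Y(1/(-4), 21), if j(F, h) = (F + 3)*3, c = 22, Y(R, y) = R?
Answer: 95/4 ≈ 23.750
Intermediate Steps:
V = 5 (V = 9 - 4 = 5)
j(F, h) = 9 + 3*F (j(F, h) = (3 + F)*3 = 9 + 3*F)
j(V, c) + Y(1/(-4), 21) = (9 + 3*5) + 1/(-4) = (9 + 15) - ¼ = 24 - ¼ = 95/4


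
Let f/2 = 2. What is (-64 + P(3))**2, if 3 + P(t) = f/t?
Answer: 38809/9 ≈ 4312.1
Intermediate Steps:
f = 4 (f = 2*2 = 4)
P(t) = -3 + 4/t
(-64 + P(3))**2 = (-64 + (-3 + 4/3))**2 = (-64 - 5/3)**2 = (-197/3)**2 = 38809/9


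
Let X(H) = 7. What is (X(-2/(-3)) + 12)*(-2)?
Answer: -38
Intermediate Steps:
(X(-2/(-3)) + 12)*(-2) = (7 + 12)*(-2) = 19*(-2) = -38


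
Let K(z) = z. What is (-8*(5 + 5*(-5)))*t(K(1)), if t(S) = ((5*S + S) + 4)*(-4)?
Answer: -6400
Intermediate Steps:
t(S) = -16 - 24*S (t(S) = (6*S + 4)*(-4) = (4 + 6*S)*(-4) = -16 - 24*S)
(-8*(5 + 5*(-5)))*t(K(1)) = (-8*(5 + 5*(-5)))*(-16 - 24*1) = (-8*(5 - 25))*(-16 - 24) = -8*(-20)*(-40) = 160*(-40) = -6400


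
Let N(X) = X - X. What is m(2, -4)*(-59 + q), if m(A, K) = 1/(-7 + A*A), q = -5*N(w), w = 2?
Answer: 59/3 ≈ 19.667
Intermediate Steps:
N(X) = 0
q = 0 (q = -5*0 = 0)
m(A, K) = 1/(-7 + A²)
m(2, -4)*(-59 + q) = (-59 + 0)/(-7 + 2²) = -59/(-7 + 4) = -59/(-3) = -⅓*(-59) = 59/3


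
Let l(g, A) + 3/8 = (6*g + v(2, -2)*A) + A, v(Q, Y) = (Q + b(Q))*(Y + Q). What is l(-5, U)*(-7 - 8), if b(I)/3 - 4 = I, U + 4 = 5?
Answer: 3525/8 ≈ 440.63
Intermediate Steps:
U = 1 (U = -4 + 5 = 1)
b(I) = 12 + 3*I
v(Q, Y) = (12 + 4*Q)*(Q + Y) (v(Q, Y) = (Q + (12 + 3*Q))*(Y + Q) = (12 + 4*Q)*(Q + Y))
l(g, A) = -3/8 + A + 6*g (l(g, A) = -3/8 + ((6*g + (4*2² + 12*2 + 12*(-2) + 4*2*(-2))*A) + A) = -3/8 + ((6*g + (4*4 + 24 - 24 - 16)*A) + A) = -3/8 + ((6*g + (16 + 24 - 24 - 16)*A) + A) = -3/8 + ((6*g + 0*A) + A) = -3/8 + ((6*g + 0) + A) = -3/8 + (6*g + A) = -3/8 + (A + 6*g) = -3/8 + A + 6*g)
l(-5, U)*(-7 - 8) = (-3/8 + 1 + 6*(-5))*(-7 - 8) = (-3/8 + 1 - 30)*(-15) = -235/8*(-15) = 3525/8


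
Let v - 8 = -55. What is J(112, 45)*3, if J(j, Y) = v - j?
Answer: -477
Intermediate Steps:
v = -47 (v = 8 - 55 = -47)
J(j, Y) = -47 - j
J(112, 45)*3 = (-47 - 1*112)*3 = (-47 - 112)*3 = -159*3 = -477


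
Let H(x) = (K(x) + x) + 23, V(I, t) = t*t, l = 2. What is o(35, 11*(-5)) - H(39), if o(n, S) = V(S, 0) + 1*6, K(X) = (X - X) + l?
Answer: -58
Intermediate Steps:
K(X) = 2 (K(X) = (X - X) + 2 = 0 + 2 = 2)
V(I, t) = t²
o(n, S) = 6 (o(n, S) = 0² + 1*6 = 0 + 6 = 6)
H(x) = 25 + x (H(x) = (2 + x) + 23 = 25 + x)
o(35, 11*(-5)) - H(39) = 6 - (25 + 39) = 6 - 1*64 = 6 - 64 = -58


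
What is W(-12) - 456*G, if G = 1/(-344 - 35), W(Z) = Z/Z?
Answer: 835/379 ≈ 2.2032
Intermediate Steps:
W(Z) = 1
G = -1/379 (G = 1/(-379) = -1/379 ≈ -0.0026385)
W(-12) - 456*G = 1 - 456*(-1/379) = 1 + 456/379 = 835/379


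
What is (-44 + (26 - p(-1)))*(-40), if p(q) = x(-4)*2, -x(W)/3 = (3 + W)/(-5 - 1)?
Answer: 680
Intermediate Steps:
x(W) = 3/2 + W/2 (x(W) = -3*(3 + W)/(-5 - 1) = -3*(3 + W)/(-6) = -3*(3 + W)*(-1)/6 = -3*(-½ - W/6) = 3/2 + W/2)
p(q) = -1 (p(q) = (3/2 + (½)*(-4))*2 = (3/2 - 2)*2 = -½*2 = -1)
(-44 + (26 - p(-1)))*(-40) = (-44 + (26 - 1*(-1)))*(-40) = (-44 + (26 + 1))*(-40) = (-44 + 27)*(-40) = -17*(-40) = 680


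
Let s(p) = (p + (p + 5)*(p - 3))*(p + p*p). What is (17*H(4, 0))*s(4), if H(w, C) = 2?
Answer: 8840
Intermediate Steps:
s(p) = (p + p²)*(p + (-3 + p)*(5 + p)) (s(p) = (p + (5 + p)*(-3 + p))*(p + p²) = (p + (-3 + p)*(5 + p))*(p + p²) = (p + p²)*(p + (-3 + p)*(5 + p)))
(17*H(4, 0))*s(4) = (17*2)*(4*(-15 + 4³ - 12*4 + 4*4²)) = 34*(4*(-15 + 64 - 48 + 4*16)) = 34*(4*(-15 + 64 - 48 + 64)) = 34*(4*65) = 34*260 = 8840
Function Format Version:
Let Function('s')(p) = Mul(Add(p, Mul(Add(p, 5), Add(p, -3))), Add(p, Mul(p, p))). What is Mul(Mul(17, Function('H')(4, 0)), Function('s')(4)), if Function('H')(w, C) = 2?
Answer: 8840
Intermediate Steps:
Function('s')(p) = Mul(Add(p, Pow(p, 2)), Add(p, Mul(Add(-3, p), Add(5, p)))) (Function('s')(p) = Mul(Add(p, Mul(Add(5, p), Add(-3, p))), Add(p, Pow(p, 2))) = Mul(Add(p, Mul(Add(-3, p), Add(5, p))), Add(p, Pow(p, 2))) = Mul(Add(p, Pow(p, 2)), Add(p, Mul(Add(-3, p), Add(5, p)))))
Mul(Mul(17, Function('H')(4, 0)), Function('s')(4)) = Mul(Mul(17, 2), Mul(4, Add(-15, Pow(4, 3), Mul(-12, 4), Mul(4, Pow(4, 2))))) = Mul(34, Mul(4, Add(-15, 64, -48, Mul(4, 16)))) = Mul(34, Mul(4, Add(-15, 64, -48, 64))) = Mul(34, Mul(4, 65)) = Mul(34, 260) = 8840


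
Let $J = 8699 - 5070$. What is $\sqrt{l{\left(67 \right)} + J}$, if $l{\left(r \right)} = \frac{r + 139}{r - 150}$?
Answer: $\frac{23 \sqrt{47227}}{83} \approx 60.221$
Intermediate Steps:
$l{\left(r \right)} = \frac{139 + r}{-150 + r}$
$J = 3629$ ($J = 8699 + \left(-8875 + 3805\right) = 8699 - 5070 = 3629$)
$\sqrt{l{\left(67 \right)} + J} = \sqrt{\frac{139 + 67}{-150 + 67} + 3629} = \sqrt{\frac{1}{-83} \cdot 206 + 3629} = \sqrt{\left(- \frac{1}{83}\right) 206 + 3629} = \sqrt{- \frac{206}{83} + 3629} = \sqrt{\frac{301001}{83}} = \frac{23 \sqrt{47227}}{83}$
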